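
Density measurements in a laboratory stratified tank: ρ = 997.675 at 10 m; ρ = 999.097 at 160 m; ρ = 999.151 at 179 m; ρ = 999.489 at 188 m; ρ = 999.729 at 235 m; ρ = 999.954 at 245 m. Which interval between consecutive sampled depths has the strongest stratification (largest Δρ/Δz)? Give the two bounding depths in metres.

179–188 m

Compute the density gradient over each adjacent pair:
  10–160 m: Δρ/Δz = 1.422/150 = 9.5 × 10⁻³ kg m⁻⁴
  160–179 m: Δρ/Δz = 0.054/19 = 2.8 × 10⁻³ kg m⁻⁴
  179–188 m: Δρ/Δz = 0.338/9 = 0.038 kg m⁻⁴
  188–235 m: Δρ/Δz = 0.240/47 = 5.1 × 10⁻³ kg m⁻⁴
  235–245 m: Δρ/Δz = 0.225/10 = 0.022 kg m⁻⁴
The largest gradient is in the 179–188 m interval — the pycnocline.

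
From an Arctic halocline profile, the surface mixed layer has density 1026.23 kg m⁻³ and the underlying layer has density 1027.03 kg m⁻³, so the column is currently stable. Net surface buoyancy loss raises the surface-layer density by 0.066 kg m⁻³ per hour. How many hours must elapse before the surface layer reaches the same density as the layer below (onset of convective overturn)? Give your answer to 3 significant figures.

Density deficit of the surface layer: 1027.03 − 1026.23 = 0.8 kg m⁻³.
Required change = 0.8 / 0.066 = 12.1 hours.

12.1 hours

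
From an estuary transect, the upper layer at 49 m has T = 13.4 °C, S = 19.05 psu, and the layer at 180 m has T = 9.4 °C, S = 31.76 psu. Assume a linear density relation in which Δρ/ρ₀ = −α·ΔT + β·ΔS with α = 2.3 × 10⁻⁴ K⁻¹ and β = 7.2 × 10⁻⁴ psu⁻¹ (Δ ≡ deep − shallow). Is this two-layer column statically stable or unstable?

ΔT = 9.4 − 13.4 = -4.0 K and ΔS = 31.76 − 19.05 = +12.71 psu (deep − shallow).
−αΔT = 9.20 × 10⁻⁴; βΔS = 9.1512 × 10⁻³; sum Δρ/ρ₀ = 0.0100712.
Δρ/ρ₀ > 0, so Δρ > 0: deeper water is denser → statically stable.

stable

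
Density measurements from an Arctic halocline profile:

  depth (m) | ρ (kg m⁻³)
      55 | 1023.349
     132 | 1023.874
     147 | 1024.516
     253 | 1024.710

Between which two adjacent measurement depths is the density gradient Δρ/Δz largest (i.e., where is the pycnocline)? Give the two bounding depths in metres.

132–147 m

Compute the density gradient over each adjacent pair:
  55–132 m: Δρ/Δz = 0.525/77 = 6.8 × 10⁻³ kg m⁻⁴
  132–147 m: Δρ/Δz = 0.642/15 = 0.043 kg m⁻⁴
  147–253 m: Δρ/Δz = 0.194/106 = 1.8 × 10⁻³ kg m⁻⁴
The largest gradient is in the 132–147 m interval — the pycnocline.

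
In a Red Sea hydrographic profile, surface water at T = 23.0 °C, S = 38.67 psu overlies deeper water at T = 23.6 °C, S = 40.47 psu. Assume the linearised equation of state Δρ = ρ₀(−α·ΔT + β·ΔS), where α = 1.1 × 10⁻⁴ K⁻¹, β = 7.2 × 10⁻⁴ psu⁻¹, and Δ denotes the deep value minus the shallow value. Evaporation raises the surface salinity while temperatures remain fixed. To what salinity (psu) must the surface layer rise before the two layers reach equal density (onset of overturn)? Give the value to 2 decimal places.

40.38 psu

Neutral buoyancy requires −α(T_deep − T_surf) + β(S_deep − S_surf′) = 0.
S_surf′ = S_deep − (α/β)·ΔT = 40.47 − (1.1 × 10⁻⁴/7.2 × 10⁻⁴)·(+0.6) = 40.3783 psu.
Increase required: 40.3783 − 38.67 = 1.7083 psu.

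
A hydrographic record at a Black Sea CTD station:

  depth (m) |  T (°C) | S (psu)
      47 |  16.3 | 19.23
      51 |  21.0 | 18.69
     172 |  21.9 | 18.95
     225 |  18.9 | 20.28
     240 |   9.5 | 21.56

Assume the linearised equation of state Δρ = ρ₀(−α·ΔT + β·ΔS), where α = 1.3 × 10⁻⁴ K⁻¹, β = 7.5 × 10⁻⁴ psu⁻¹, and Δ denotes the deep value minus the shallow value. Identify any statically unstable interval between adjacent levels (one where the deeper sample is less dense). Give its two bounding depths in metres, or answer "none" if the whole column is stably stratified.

47–51 m

Evaluate Δρ/ρ₀ = −αΔT + βΔS across each adjacent pair:
  47–51 m: −αΔT+βΔS = −(1.3 × 10⁻⁴)(+4.7)+(7.5 × 10⁻⁴)(-0.54) = -1.0 × 10⁻³ → UNSTABLE
  51–172 m: −αΔT+βΔS = −(1.3 × 10⁻⁴)(+0.9)+(7.5 × 10⁻⁴)(+0.26) = 7.8 × 10⁻⁵ → stable
  172–225 m: −αΔT+βΔS = −(1.3 × 10⁻⁴)(-3.0)+(7.5 × 10⁻⁴)(+1.33) = 1.4 × 10⁻³ → stable
  225–240 m: −αΔT+βΔS = −(1.3 × 10⁻⁴)(-9.4)+(7.5 × 10⁻⁴)(+1.28) = 2.2 × 10⁻³ → stable
The 47–51 m interval has Δρ < 0: lighter water underlies denser water.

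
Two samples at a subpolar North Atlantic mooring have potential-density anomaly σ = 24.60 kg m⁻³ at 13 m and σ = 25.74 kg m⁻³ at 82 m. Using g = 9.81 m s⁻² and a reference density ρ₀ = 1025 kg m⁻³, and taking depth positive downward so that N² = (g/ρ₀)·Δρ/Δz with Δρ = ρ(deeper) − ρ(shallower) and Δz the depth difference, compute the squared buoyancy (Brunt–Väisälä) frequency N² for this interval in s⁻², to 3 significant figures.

Δρ = 1025.74 − 1024.60 = 1.14 kg m⁻³ over Δz = 82 − 13 = 69 m.
N² = (9.81/1025) × (1.14/69) = 1.5813 × 10⁻⁴ s⁻² ≈ 1.58 × 10⁻⁴ s⁻².

1.58 × 10⁻⁴ s⁻²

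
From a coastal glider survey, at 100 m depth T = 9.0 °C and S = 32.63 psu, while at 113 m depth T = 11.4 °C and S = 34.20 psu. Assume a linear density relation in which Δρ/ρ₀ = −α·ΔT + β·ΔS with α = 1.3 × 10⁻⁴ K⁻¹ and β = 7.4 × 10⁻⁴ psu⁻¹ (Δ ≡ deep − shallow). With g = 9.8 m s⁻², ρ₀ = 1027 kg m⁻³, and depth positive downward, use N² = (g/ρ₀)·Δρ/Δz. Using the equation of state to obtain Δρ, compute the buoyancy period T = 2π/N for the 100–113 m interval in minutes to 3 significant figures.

ΔT = +2.4 K, ΔS = +1.57 psu (deep − shallow).
Δρ/ρ₀ = −αΔT + βΔS = -3.12 × 10⁻⁴ + 1.1618 × 10⁻³ = 8.498 × 10⁻⁴, so Δρ ≈ 0.8727 kg m⁻³.
N² = (g/ρ₀)·Δρ/Δz = g·(Δρ/ρ₀)/Δz = 9.8 × 8.498 × 10⁻⁴ / 13 = 6.4062 × 10⁻⁴ s⁻².
N = √(6.4062 × 10⁻⁴) = 0.025310 rad s⁻¹ → T = 2π/N = 248.25 s = 4.1375 min ≈ 4.14 min.

4.14 min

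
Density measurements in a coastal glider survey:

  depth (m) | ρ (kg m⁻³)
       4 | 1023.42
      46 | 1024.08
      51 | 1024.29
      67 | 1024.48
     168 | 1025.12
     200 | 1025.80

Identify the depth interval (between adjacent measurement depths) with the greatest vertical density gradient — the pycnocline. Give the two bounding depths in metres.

Compute the density gradient over each adjacent pair:
  4–46 m: Δρ/Δz = 0.66/42 = 0.016 kg m⁻⁴
  46–51 m: Δρ/Δz = 0.21/5 = 0.042 kg m⁻⁴
  51–67 m: Δρ/Δz = 0.19/16 = 0.012 kg m⁻⁴
  67–168 m: Δρ/Δz = 0.64/101 = 6.3 × 10⁻³ kg m⁻⁴
  168–200 m: Δρ/Δz = 0.68/32 = 0.021 kg m⁻⁴
The largest gradient is in the 46–51 m interval — the pycnocline.

46–51 m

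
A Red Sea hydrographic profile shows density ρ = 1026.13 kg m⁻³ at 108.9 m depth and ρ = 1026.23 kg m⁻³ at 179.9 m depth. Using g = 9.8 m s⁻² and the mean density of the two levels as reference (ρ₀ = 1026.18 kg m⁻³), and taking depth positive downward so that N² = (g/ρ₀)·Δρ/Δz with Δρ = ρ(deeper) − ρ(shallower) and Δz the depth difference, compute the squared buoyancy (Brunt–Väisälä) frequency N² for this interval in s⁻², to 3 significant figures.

1.35 × 10⁻⁵ s⁻²

Δρ = 1026.23 − 1026.13 = 0.10 kg m⁻³ over Δz = 179.9 − 108.9 = 71 m.
N² = (9.8/1026.18) × (0.10/71) = 1.3451 × 10⁻⁵ s⁻² ≈ 1.35 × 10⁻⁵ s⁻².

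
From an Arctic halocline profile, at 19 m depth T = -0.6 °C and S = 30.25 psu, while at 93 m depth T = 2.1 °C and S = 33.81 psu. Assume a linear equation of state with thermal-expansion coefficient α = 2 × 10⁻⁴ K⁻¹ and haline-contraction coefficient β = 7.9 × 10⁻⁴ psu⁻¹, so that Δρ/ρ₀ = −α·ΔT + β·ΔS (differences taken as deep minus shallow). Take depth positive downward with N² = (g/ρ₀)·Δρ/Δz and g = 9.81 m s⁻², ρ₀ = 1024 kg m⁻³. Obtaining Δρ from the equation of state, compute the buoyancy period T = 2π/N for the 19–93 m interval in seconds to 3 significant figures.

ΔT = +2.7 K, ΔS = +3.56 psu (deep − shallow).
Δρ/ρ₀ = −αΔT + βΔS = -5.40 × 10⁻⁴ + 2.8124 × 10⁻³ = 2.2724 × 10⁻³, so Δρ ≈ 2.327 kg m⁻³.
N² = (g/ρ₀)·Δρ/Δz = g·(Δρ/ρ₀)/Δz = 9.81 × 2.2724 × 10⁻³ / 74 = 3.0125 × 10⁻⁴ s⁻².
N = √(3.0125 × 10⁻⁴) = 0.017357 rad s⁻¹ → T = 2π/N = 362.00 s ≈ 362 s.

362 s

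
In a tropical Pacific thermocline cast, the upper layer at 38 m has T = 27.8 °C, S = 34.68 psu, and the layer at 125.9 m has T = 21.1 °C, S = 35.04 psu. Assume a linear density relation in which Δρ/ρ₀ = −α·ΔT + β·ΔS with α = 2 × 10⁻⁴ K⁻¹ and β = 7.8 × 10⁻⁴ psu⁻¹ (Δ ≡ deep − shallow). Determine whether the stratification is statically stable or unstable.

stable

ΔT = 21.1 − 27.8 = -6.7 K and ΔS = 35.04 − 34.68 = +0.36 psu (deep − shallow).
−αΔT = 1.34 × 10⁻³; βΔS = 2.808 × 10⁻⁴; sum Δρ/ρ₀ = 1.6208 × 10⁻³.
Δρ/ρ₀ > 0, so Δρ > 0: deeper water is denser → statically stable.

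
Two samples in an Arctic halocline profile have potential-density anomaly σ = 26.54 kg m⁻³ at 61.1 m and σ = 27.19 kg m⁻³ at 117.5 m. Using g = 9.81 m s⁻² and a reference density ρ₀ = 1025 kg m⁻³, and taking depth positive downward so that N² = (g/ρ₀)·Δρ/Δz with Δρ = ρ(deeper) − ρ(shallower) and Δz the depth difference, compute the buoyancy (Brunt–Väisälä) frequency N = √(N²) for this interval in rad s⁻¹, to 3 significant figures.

0.0105 rad s⁻¹

Δρ = 1027.19 − 1026.54 = 0.65 kg m⁻³ over Δz = 117.5 − 61.1 = 56.4 m.
N² = (9.81/1025) × (0.65/56.4) = 1.1030 × 10⁻⁴ s⁻².
N = √(1.1030 × 10⁻⁴) = 0.010502 rad s⁻¹ ≈ 0.0105 rad s⁻¹.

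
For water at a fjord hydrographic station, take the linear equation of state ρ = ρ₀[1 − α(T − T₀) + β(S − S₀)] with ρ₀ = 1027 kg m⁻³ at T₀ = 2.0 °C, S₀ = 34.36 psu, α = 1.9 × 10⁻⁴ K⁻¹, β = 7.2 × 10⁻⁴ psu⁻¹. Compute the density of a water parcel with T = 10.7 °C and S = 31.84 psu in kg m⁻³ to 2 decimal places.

1023.44 kg m⁻³

T − T₀ = +8.7 K, S − S₀ = -2.52 psu.
Bracket = 1 − α·(+8.7) + β·(-2.52) = 1 + (-3.4674 × 10⁻³) = 0.9965326.
ρ = 1027 × 0.9965326 = 1023.44 kg m⁻³.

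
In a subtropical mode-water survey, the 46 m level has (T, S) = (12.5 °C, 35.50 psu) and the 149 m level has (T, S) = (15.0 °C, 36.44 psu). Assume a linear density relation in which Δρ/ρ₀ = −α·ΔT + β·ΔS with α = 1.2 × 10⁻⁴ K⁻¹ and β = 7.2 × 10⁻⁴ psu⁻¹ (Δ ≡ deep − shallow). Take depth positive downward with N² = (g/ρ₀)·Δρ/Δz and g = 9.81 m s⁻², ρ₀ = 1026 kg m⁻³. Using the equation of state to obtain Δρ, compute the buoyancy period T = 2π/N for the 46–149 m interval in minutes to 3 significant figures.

17.5 min

ΔT = +2.5 K, ΔS = +0.94 psu (deep − shallow).
Δρ/ρ₀ = −αΔT + βΔS = -3.00 × 10⁻⁴ + 6.768 × 10⁻⁴ = 3.768 × 10⁻⁴, so Δρ ≈ 0.3866 kg m⁻³.
N² = (g/ρ₀)·Δρ/Δz = g·(Δρ/ρ₀)/Δz = 9.81 × 3.768 × 10⁻⁴ / 103 = 3.5887 × 10⁻⁵ s⁻².
N = √(3.5887 × 10⁻⁵) = 5.9906 × 10⁻³ rad s⁻¹ → T = 2π/N = 1.0488 × 10³ s = 17.480 min ≈ 17.5 min.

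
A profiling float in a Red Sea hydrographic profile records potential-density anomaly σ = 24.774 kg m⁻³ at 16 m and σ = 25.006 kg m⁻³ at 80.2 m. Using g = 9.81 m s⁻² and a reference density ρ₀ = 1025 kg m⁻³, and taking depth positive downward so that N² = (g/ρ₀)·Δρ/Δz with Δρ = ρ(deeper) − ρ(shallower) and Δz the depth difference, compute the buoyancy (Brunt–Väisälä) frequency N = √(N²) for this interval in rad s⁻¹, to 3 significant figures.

5.88 × 10⁻³ rad s⁻¹

Δρ = 1025.006 − 1024.774 = 0.232 kg m⁻³ over Δz = 80.2 − 16 = 64.2 m.
N² = (9.81/1025) × (0.232/64.2) = 3.4586 × 10⁻⁵ s⁻².
N = √(3.4586 × 10⁻⁵) = 5.8810 × 10⁻³ rad s⁻¹ ≈ 5.88 × 10⁻³ rad s⁻¹.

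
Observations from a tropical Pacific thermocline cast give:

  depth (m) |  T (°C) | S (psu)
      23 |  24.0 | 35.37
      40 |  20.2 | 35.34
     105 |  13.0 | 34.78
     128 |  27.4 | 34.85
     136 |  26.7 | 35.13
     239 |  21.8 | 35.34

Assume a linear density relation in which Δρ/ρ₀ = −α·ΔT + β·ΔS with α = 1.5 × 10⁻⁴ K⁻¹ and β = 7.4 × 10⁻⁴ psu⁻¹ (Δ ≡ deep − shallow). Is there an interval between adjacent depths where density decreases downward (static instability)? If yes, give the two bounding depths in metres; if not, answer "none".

105–128 m

Evaluate Δρ/ρ₀ = −αΔT + βΔS across each adjacent pair:
  23–40 m: −αΔT+βΔS = −(1.5 × 10⁻⁴)(-3.8)+(7.4 × 10⁻⁴)(-0.03) = 5.5 × 10⁻⁴ → stable
  40–105 m: −αΔT+βΔS = −(1.5 × 10⁻⁴)(-7.2)+(7.4 × 10⁻⁴)(-0.56) = 6.7 × 10⁻⁴ → stable
  105–128 m: −αΔT+βΔS = −(1.5 × 10⁻⁴)(+14.4)+(7.4 × 10⁻⁴)(+0.07) = -2.1 × 10⁻³ → UNSTABLE
  128–136 m: −αΔT+βΔS = −(1.5 × 10⁻⁴)(-0.7)+(7.4 × 10⁻⁴)(+0.28) = 3.1 × 10⁻⁴ → stable
  136–239 m: −αΔT+βΔS = −(1.5 × 10⁻⁴)(-4.9)+(7.4 × 10⁻⁴)(+0.21) = 8.9 × 10⁻⁴ → stable
The 105–128 m interval has Δρ < 0: lighter water underlies denser water.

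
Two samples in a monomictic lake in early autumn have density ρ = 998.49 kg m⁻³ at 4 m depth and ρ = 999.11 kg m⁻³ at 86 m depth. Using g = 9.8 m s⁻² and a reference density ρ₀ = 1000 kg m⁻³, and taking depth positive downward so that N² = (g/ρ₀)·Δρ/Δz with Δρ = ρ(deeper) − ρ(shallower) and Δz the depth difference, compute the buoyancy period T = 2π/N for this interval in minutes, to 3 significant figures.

12.2 min

Δρ = 999.11 − 998.49 = 0.62 kg m⁻³ over Δz = 86 − 4 = 82 m.
N² = (9.8/1000) × (0.62/82) = 7.4098 × 10⁻⁵ s⁻².
N = √(7.4098 × 10⁻⁵) = 8.6080 × 10⁻³ rad s⁻¹, so T = 2π/N = 729.92 s = 12.165 min ≈ 12.2 min.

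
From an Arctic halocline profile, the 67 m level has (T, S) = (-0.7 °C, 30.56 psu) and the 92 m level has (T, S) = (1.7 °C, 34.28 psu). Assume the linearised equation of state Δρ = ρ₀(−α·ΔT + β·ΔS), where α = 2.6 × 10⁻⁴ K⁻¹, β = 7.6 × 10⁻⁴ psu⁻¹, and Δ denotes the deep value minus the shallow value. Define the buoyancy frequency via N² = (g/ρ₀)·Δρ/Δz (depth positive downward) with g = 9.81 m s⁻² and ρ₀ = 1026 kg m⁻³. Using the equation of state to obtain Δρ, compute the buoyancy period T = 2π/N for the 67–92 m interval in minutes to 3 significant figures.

ΔT = +2.4 K, ΔS = +3.72 psu (deep − shallow).
Δρ/ρ₀ = −αΔT + βΔS = -6.24 × 10⁻⁴ + 2.8272 × 10⁻³ = 2.2032 × 10⁻³, so Δρ ≈ 2.260 kg m⁻³.
N² = (g/ρ₀)·Δρ/Δz = g·(Δρ/ρ₀)/Δz = 9.81 × 2.2032 × 10⁻³ / 25 = 8.6454 × 10⁻⁴ s⁻².
N = √(8.6454 × 10⁻⁴) = 0.029403 rad s⁻¹ → T = 2π/N = 213.69 s = 3.5615 min ≈ 3.56 min.

3.56 min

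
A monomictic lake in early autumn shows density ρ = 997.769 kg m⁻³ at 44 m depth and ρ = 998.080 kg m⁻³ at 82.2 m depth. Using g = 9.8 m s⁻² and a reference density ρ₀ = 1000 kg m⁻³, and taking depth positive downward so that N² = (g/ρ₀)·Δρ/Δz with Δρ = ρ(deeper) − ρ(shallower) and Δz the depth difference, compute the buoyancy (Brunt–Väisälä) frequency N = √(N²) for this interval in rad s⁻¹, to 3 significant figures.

8.93 × 10⁻³ rad s⁻¹

Δρ = 998.080 − 997.769 = 0.311 kg m⁻³ over Δz = 82.2 − 44 = 38.2 m.
N² = (9.8/1000) × (0.311/38.2) = 7.9785 × 10⁻⁵ s⁻².
N = √(7.9785 × 10⁻⁵) = 8.9322 × 10⁻³ rad s⁻¹ ≈ 8.93 × 10⁻³ rad s⁻¹.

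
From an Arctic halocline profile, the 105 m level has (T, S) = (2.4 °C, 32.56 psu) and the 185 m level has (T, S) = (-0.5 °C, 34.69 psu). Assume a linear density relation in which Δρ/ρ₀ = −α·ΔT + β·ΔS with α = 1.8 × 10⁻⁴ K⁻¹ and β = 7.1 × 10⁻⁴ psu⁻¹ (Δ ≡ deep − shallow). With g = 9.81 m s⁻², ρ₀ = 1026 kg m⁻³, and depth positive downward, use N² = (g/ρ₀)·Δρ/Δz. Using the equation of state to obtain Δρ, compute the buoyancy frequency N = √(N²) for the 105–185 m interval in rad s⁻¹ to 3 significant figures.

ΔT = -2.9 K, ΔS = +2.13 psu (deep − shallow).
Δρ/ρ₀ = −αΔT + βΔS = 5.22 × 10⁻⁴ + 1.5123 × 10⁻³ = 2.0343 × 10⁻³, so Δρ ≈ 2.087 kg m⁻³.
N² = (g/ρ₀)·Δρ/Δz = g·(Δρ/ρ₀)/Δz = 9.81 × 2.0343 × 10⁻³ / 80 = 2.4946 × 10⁻⁴ s⁻².
N = √(2.4946 × 10⁻⁴) = 0.015794 rad s⁻¹ ≈ 0.0158 rad s⁻¹.

0.0158 rad s⁻¹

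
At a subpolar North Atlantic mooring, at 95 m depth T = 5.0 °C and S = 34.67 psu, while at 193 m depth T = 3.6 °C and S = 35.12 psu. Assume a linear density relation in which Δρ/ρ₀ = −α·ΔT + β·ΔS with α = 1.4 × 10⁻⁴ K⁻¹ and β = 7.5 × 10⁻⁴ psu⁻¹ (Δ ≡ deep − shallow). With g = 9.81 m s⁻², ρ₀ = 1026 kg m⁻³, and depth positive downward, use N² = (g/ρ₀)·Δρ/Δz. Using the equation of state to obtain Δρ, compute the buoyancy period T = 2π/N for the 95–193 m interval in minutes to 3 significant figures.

ΔT = -1.4 K, ΔS = +0.45 psu (deep − shallow).
Δρ/ρ₀ = −αΔT + βΔS = 1.96 × 10⁻⁴ + 3.375 × 10⁻⁴ = 5.335 × 10⁻⁴, so Δρ ≈ 0.5474 kg m⁻³.
N² = (g/ρ₀)·Δρ/Δz = g·(Δρ/ρ₀)/Δz = 9.81 × 5.335 × 10⁻⁴ / 98 = 5.3404 × 10⁻⁵ s⁻².
N = √(5.3404 × 10⁻⁵) = 7.3078 × 10⁻³ rad s⁻¹ → T = 2π/N = 859.79 s = 14.330 min ≈ 14.3 min.

14.3 min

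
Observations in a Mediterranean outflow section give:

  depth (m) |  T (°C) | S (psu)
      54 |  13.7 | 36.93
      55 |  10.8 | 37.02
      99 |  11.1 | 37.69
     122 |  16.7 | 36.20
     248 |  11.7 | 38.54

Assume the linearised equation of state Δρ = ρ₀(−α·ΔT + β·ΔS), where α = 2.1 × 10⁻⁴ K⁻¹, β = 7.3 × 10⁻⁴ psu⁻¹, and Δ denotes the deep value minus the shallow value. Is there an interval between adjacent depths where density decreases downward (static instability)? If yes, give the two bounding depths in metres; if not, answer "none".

Evaluate Δρ/ρ₀ = −αΔT + βΔS across each adjacent pair:
  54–55 m: −αΔT+βΔS = −(2.1 × 10⁻⁴)(-2.9)+(7.3 × 10⁻⁴)(+0.09) = 6.7 × 10⁻⁴ → stable
  55–99 m: −αΔT+βΔS = −(2.1 × 10⁻⁴)(+0.3)+(7.3 × 10⁻⁴)(+0.67) = 4.3 × 10⁻⁴ → stable
  99–122 m: −αΔT+βΔS = −(2.1 × 10⁻⁴)(+5.6)+(7.3 × 10⁻⁴)(-1.49) = -2.3 × 10⁻³ → UNSTABLE
  122–248 m: −αΔT+βΔS = −(2.1 × 10⁻⁴)(-5.0)+(7.3 × 10⁻⁴)(+2.34) = 2.8 × 10⁻³ → stable
The 99–122 m interval has Δρ < 0: lighter water underlies denser water.

99–122 m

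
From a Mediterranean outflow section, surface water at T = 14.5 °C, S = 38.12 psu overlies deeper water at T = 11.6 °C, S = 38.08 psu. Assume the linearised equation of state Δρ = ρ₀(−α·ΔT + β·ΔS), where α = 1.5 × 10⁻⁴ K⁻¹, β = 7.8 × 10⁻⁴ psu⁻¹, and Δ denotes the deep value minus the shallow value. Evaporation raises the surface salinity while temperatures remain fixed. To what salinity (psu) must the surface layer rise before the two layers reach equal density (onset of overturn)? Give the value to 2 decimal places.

Neutral buoyancy requires −α(T_deep − T_surf) + β(S_deep − S_surf′) = 0.
S_surf′ = S_deep − (α/β)·ΔT = 38.08 − (1.5 × 10⁻⁴/7.8 × 10⁻⁴)·(-2.9) = 38.6377 psu.
Increase required: 38.6377 − 38.12 = 0.5177 psu.

38.64 psu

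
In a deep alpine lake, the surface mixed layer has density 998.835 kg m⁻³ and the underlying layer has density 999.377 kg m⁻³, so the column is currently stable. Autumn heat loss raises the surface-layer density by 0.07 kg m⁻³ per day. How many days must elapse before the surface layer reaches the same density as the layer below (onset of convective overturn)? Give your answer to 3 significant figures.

Density deficit of the surface layer: 999.377 − 998.835 = 0.542 kg m⁻³.
Required change = 0.542 / 0.07 = 7.74 days.

7.74 days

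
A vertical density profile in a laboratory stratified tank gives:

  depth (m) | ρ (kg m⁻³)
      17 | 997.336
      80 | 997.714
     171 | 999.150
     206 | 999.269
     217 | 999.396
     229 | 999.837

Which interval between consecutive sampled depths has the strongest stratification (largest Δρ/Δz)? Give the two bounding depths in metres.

Compute the density gradient over each adjacent pair:
  17–80 m: Δρ/Δz = 0.378/63 = 6.0 × 10⁻³ kg m⁻⁴
  80–171 m: Δρ/Δz = 1.436/91 = 0.016 kg m⁻⁴
  171–206 m: Δρ/Δz = 0.119/35 = 3.4 × 10⁻³ kg m⁻⁴
  206–217 m: Δρ/Δz = 0.127/11 = 0.012 kg m⁻⁴
  217–229 m: Δρ/Δz = 0.441/12 = 0.037 kg m⁻⁴
The largest gradient is in the 217–229 m interval — the pycnocline.

217–229 m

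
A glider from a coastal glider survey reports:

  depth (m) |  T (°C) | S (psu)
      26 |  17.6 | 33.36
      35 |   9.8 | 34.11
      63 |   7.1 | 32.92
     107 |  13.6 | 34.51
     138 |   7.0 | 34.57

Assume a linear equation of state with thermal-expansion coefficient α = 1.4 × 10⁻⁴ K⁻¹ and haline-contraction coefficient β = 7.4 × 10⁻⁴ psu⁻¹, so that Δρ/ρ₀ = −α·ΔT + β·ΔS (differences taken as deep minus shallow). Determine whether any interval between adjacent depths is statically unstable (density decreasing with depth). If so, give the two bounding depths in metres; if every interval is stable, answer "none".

Evaluate Δρ/ρ₀ = −αΔT + βΔS across each adjacent pair:
  26–35 m: −αΔT+βΔS = −(1.4 × 10⁻⁴)(-7.8)+(7.4 × 10⁻⁴)(+0.75) = 1.6 × 10⁻³ → stable
  35–63 m: −αΔT+βΔS = −(1.4 × 10⁻⁴)(-2.7)+(7.4 × 10⁻⁴)(-1.19) = -5.0 × 10⁻⁴ → UNSTABLE
  63–107 m: −αΔT+βΔS = −(1.4 × 10⁻⁴)(+6.5)+(7.4 × 10⁻⁴)(+1.59) = 2.7 × 10⁻⁴ → stable
  107–138 m: −αΔT+βΔS = −(1.4 × 10⁻⁴)(-6.6)+(7.4 × 10⁻⁴)(+0.06) = 9.7 × 10⁻⁴ → stable
The 35–63 m interval has Δρ < 0: lighter water underlies denser water.

35–63 m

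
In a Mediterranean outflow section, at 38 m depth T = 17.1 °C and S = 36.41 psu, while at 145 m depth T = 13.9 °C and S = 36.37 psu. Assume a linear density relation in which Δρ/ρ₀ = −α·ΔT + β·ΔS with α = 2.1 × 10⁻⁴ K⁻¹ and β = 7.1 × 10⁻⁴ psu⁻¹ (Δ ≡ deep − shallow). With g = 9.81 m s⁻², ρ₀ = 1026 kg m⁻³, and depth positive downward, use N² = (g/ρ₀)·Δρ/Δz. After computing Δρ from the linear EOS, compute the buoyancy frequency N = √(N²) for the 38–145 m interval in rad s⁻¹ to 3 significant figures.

7.68 × 10⁻³ rad s⁻¹

ΔT = -3.2 K, ΔS = -0.04 psu (deep − shallow).
Δρ/ρ₀ = −αΔT + βΔS = 6.72 × 10⁻⁴ − 2.84 × 10⁻⁵ = 6.436 × 10⁻⁴, so Δρ ≈ 0.6603 kg m⁻³.
N² = (g/ρ₀)·Δρ/Δz = g·(Δρ/ρ₀)/Δz = 9.81 × 6.436 × 10⁻⁴ / 107 = 5.9007 × 10⁻⁵ s⁻².
N = √(5.9007 × 10⁻⁵) = 7.6816 × 10⁻³ rad s⁻¹ ≈ 7.68 × 10⁻³ rad s⁻¹.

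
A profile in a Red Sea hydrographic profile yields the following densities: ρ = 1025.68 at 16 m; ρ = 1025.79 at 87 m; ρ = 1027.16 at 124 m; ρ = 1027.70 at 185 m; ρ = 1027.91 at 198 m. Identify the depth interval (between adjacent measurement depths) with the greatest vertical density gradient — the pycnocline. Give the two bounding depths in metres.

87–124 m

Compute the density gradient over each adjacent pair:
  16–87 m: Δρ/Δz = 0.11/71 = 1.5 × 10⁻³ kg m⁻⁴
  87–124 m: Δρ/Δz = 1.37/37 = 0.037 kg m⁻⁴
  124–185 m: Δρ/Δz = 0.54/61 = 8.9 × 10⁻³ kg m⁻⁴
  185–198 m: Δρ/Δz = 0.21/13 = 0.016 kg m⁻⁴
The largest gradient is in the 87–124 m interval — the pycnocline.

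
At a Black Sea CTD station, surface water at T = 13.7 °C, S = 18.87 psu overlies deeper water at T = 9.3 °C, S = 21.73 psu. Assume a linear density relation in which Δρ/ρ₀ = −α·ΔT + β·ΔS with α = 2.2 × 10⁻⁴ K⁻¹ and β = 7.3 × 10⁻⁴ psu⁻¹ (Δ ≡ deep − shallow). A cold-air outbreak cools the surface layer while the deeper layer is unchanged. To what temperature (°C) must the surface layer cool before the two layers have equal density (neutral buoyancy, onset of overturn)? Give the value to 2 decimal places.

-0.19 °C

Neutral buoyancy requires Δρ = 0, i.e. −α(T_deep − T_surf′) + β(S_deep − S_surf) = 0.
T_surf′ = T_deep − (β/α)·ΔS = 9.3 − (7.3 × 10⁻⁴/2.2 × 10⁻⁴)·(+2.86) = -0.1900 °C.
Cooling required: 13.7 − (-0.1900) = 13.8900 °C.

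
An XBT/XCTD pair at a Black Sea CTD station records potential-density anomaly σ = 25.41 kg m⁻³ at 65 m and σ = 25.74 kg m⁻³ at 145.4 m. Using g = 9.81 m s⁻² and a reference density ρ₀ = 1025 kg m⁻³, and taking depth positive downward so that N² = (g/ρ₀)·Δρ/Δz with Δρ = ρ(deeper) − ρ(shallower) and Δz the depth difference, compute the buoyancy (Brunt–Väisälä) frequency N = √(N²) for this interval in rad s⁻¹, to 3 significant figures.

Δρ = 1025.74 − 1025.41 = 0.33 kg m⁻³ over Δz = 145.4 − 65 = 80.4 m.
N² = (9.81/1025) × (0.33/80.4) = 3.9283 × 10⁻⁵ s⁻².
N = √(3.9283 × 10⁻⁵) = 6.2676 × 10⁻³ rad s⁻¹ ≈ 6.27 × 10⁻³ rad s⁻¹.

6.27 × 10⁻³ rad s⁻¹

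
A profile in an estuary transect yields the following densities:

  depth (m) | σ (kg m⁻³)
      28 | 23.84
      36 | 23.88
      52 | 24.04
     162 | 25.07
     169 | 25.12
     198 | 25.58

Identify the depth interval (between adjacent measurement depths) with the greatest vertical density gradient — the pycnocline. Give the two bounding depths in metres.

169–198 m

Compute the density gradient over each adjacent pair:
  28–36 m: Δρ/Δz = 0.04/8 = 5.0 × 10⁻³ kg m⁻⁴
  36–52 m: Δρ/Δz = 0.16/16 = 0.010 kg m⁻⁴
  52–162 m: Δρ/Δz = 1.03/110 = 9.4 × 10⁻³ kg m⁻⁴
  162–169 m: Δρ/Δz = 0.05/7 = 7.1 × 10⁻³ kg m⁻⁴
  169–198 m: Δρ/Δz = 0.46/29 = 0.016 kg m⁻⁴
The largest gradient is in the 169–198 m interval — the pycnocline.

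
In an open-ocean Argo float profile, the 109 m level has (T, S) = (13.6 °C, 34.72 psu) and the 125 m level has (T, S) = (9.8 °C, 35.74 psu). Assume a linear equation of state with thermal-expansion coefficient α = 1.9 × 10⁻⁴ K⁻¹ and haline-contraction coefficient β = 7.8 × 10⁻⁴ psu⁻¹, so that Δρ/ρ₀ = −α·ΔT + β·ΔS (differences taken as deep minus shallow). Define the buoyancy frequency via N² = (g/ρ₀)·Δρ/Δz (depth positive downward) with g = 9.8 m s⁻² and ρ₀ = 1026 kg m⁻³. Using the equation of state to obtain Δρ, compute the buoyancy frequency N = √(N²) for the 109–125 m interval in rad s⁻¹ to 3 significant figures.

0.0305 rad s⁻¹

ΔT = -3.8 K, ΔS = +1.02 psu (deep − shallow).
Δρ/ρ₀ = −αΔT + βΔS = 7.22 × 10⁻⁴ + 7.956 × 10⁻⁴ = 1.5176 × 10⁻³, so Δρ ≈ 1.557 kg m⁻³.
N² = (g/ρ₀)·Δρ/Δz = g·(Δρ/ρ₀)/Δz = 9.8 × 1.5176 × 10⁻³ / 16 = 9.2953 × 10⁻⁴ s⁻².
N = √(9.2953 × 10⁻⁴) = 0.030488 rad s⁻¹ ≈ 0.0305 rad s⁻¹.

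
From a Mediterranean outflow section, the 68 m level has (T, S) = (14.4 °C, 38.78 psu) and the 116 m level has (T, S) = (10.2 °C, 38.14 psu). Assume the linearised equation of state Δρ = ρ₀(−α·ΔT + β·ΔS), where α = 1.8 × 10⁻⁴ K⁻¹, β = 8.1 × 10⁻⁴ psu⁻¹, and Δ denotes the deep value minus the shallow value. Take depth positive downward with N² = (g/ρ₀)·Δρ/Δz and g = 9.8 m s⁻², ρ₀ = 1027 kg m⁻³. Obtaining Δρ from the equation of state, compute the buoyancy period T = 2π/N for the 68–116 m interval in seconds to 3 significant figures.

ΔT = -4.2 K, ΔS = -0.64 psu (deep − shallow).
Δρ/ρ₀ = −αΔT + βΔS = 7.56 × 10⁻⁴ − 5.184 × 10⁻⁴ = 2.376 × 10⁻⁴, so Δρ ≈ 0.2440 kg m⁻³.
N² = (g/ρ₀)·Δρ/Δz = g·(Δρ/ρ₀)/Δz = 9.8 × 2.376 × 10⁻⁴ / 48 = 4.8510 × 10⁻⁵ s⁻².
N = √(4.8510 × 10⁻⁵) = 6.9649 × 10⁻³ rad s⁻¹ → T = 2π/N = 902.12 s ≈ 902 s.

902 s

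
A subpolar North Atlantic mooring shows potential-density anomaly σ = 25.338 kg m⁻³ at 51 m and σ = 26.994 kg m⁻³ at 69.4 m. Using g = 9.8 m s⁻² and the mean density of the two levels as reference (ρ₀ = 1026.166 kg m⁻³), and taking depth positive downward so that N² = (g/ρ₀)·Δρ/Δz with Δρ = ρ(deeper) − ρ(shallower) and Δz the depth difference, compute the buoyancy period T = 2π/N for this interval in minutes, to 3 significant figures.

Δρ = 1026.994 − 1025.338 = 1.656 kg m⁻³ over Δz = 69.4 − 51 = 18.4 m.
N² = (9.8/1026.166) × (1.656/18.4) = 8.5951 × 10⁻⁴ s⁻².
N = √(8.5951 × 10⁻⁴) = 0.029317 rad s⁻¹, so T = 2π/N = 214.32 s = 3.5720 min ≈ 3.57 min.

3.57 min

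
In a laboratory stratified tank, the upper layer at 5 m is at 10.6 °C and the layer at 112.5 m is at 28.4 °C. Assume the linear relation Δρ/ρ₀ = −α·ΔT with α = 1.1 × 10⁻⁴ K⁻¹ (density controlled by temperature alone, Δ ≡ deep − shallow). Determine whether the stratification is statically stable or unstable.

ΔT = 28.4 − 10.6 = +17.8 K, so Δρ/ρ₀ = −αΔT = -1.958 × 10⁻³.
Δρ/ρ₀ < 0, so Δρ < 0: deeper water is lighter → statically unstable; the column would overturn.

unstable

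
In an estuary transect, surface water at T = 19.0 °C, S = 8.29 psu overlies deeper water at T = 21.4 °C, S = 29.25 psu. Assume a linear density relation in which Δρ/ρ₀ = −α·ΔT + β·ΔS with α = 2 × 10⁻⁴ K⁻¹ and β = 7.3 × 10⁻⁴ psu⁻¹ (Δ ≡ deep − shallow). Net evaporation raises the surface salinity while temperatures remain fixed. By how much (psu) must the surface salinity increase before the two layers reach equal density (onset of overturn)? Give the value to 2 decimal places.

Neutral buoyancy requires −α(T_deep − T_surf) + β(S_deep − S_surf′) = 0.
S_surf′ = S_deep − (α/β)·ΔT = 29.25 − (2 × 10⁻⁴/7.3 × 10⁻⁴)·(+2.4) = 28.5925 psu.
Increase required: 28.5925 − 8.29 = 20.3025 psu.

20.30 psu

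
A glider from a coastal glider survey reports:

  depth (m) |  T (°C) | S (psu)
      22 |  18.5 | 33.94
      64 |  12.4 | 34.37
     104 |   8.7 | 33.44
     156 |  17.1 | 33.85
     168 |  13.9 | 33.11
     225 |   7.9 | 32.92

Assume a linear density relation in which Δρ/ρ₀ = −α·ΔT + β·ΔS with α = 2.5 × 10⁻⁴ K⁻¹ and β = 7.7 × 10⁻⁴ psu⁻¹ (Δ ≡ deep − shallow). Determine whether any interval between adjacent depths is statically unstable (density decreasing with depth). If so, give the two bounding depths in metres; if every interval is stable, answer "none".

Evaluate Δρ/ρ₀ = −αΔT + βΔS across each adjacent pair:
  22–64 m: −αΔT+βΔS = −(2.5 × 10⁻⁴)(-6.1)+(7.7 × 10⁻⁴)(+0.43) = 1.9 × 10⁻³ → stable
  64–104 m: −αΔT+βΔS = −(2.5 × 10⁻⁴)(-3.7)+(7.7 × 10⁻⁴)(-0.93) = 2.1 × 10⁻⁴ → stable
  104–156 m: −αΔT+βΔS = −(2.5 × 10⁻⁴)(+8.4)+(7.7 × 10⁻⁴)(+0.41) = -1.8 × 10⁻³ → UNSTABLE
  156–168 m: −αΔT+βΔS = −(2.5 × 10⁻⁴)(-3.2)+(7.7 × 10⁻⁴)(-0.74) = 2.3 × 10⁻⁴ → stable
  168–225 m: −αΔT+βΔS = −(2.5 × 10⁻⁴)(-6.0)+(7.7 × 10⁻⁴)(-0.19) = 1.4 × 10⁻³ → stable
The 104–156 m interval has Δρ < 0: lighter water underlies denser water.

104–156 m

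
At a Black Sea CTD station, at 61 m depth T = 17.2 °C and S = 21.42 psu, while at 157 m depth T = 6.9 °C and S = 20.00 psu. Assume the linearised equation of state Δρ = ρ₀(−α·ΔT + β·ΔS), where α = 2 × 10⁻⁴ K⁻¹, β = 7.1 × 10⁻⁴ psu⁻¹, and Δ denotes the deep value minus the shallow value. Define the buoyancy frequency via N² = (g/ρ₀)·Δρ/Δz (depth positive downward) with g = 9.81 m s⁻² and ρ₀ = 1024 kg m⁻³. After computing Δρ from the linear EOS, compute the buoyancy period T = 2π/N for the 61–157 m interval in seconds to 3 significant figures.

ΔT = -10.3 K, ΔS = -1.42 psu (deep − shallow).
Δρ/ρ₀ = −αΔT + βΔS = 2.06 × 10⁻³ − 1.0082 × 10⁻³ = 1.0518 × 10⁻³, so Δρ ≈ 1.077 kg m⁻³.
N² = (g/ρ₀)·Δρ/Δz = g·(Δρ/ρ₀)/Δz = 9.81 × 1.0518 × 10⁻³ / 96 = 1.0748 × 10⁻⁴ s⁻².
N = √(1.0748 × 10⁻⁴) = 0.010367 rad s⁻¹ → T = 2π/N = 606.08 s ≈ 606 s.

606 s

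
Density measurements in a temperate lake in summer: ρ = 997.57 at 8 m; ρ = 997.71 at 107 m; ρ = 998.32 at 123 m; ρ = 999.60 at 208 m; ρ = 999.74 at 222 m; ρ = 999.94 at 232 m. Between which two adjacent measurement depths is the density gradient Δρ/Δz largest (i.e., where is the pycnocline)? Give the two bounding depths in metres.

Compute the density gradient over each adjacent pair:
  8–107 m: Δρ/Δz = 0.14/99 = 1.4 × 10⁻³ kg m⁻⁴
  107–123 m: Δρ/Δz = 0.61/16 = 0.038 kg m⁻⁴
  123–208 m: Δρ/Δz = 1.28/85 = 0.015 kg m⁻⁴
  208–222 m: Δρ/Δz = 0.14/14 = 0.010 kg m⁻⁴
  222–232 m: Δρ/Δz = 0.20/10 = 0.020 kg m⁻⁴
The largest gradient is in the 107–123 m interval — the pycnocline.

107–123 m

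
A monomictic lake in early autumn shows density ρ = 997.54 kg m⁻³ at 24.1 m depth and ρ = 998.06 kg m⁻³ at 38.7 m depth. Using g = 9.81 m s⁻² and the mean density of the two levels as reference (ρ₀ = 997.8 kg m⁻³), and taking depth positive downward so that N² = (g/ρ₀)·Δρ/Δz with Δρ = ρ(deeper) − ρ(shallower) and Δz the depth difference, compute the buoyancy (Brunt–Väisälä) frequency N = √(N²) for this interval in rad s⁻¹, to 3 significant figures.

0.0187 rad s⁻¹

Δρ = 998.06 − 997.54 = 0.52 kg m⁻³ over Δz = 38.7 − 24.1 = 14.6 m.
N² = (9.81/997.8) × (0.52/14.6) = 3.5017 × 10⁻⁴ s⁻².
N = √(3.5017 × 10⁻⁴) = 0.018713 rad s⁻¹ ≈ 0.0187 rad s⁻¹.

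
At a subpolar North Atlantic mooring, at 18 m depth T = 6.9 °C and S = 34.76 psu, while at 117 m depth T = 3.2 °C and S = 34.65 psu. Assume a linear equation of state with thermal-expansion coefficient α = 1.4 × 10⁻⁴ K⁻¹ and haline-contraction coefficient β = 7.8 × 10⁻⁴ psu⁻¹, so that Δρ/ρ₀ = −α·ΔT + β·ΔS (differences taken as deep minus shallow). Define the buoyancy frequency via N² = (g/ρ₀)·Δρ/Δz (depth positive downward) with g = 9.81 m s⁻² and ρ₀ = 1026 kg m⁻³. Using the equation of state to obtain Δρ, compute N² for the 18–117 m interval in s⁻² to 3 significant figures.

4.28 × 10⁻⁵ s⁻²

ΔT = -3.7 K, ΔS = -0.11 psu (deep − shallow).
Δρ/ρ₀ = −αΔT + βΔS = 5.18 × 10⁻⁴ − 8.58 × 10⁻⁵ = 4.322 × 10⁻⁴, so Δρ ≈ 0.4434 kg m⁻³.
N² = (g/ρ₀)·Δρ/Δz = g·(Δρ/ρ₀)/Δz = 9.81 × 4.322 × 10⁻⁴ / 99 = 4.2827 × 10⁻⁵ s⁻² ≈ 4.28 × 10⁻⁵ s⁻².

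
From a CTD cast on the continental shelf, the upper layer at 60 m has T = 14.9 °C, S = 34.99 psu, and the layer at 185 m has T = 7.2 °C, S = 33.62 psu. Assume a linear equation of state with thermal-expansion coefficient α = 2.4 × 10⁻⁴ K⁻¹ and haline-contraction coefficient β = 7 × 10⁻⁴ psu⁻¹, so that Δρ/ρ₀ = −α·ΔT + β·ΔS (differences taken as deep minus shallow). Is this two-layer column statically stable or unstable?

ΔT = 7.2 − 14.9 = -7.7 K and ΔS = 33.62 − 34.99 = -1.37 psu (deep − shallow).
−αΔT = 1.848 × 10⁻³; βΔS = -9.59 × 10⁻⁴; sum Δρ/ρ₀ = 8.89 × 10⁻⁴.
Δρ/ρ₀ > 0, so Δρ > 0: deeper water is denser → statically stable.

stable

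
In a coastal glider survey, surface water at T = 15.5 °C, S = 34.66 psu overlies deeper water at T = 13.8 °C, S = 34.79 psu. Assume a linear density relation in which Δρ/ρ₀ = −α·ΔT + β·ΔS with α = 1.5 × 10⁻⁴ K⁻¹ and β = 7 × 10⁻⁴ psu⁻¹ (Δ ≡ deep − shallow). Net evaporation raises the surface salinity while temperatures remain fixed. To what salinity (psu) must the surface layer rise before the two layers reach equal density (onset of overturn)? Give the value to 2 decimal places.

Neutral buoyancy requires −α(T_deep − T_surf) + β(S_deep − S_surf′) = 0.
S_surf′ = S_deep − (α/β)·ΔT = 34.79 − (1.5 × 10⁻⁴/7 × 10⁻⁴)·(-1.7) = 35.1543 psu.
Increase required: 35.1543 − 34.66 = 0.4943 psu.

35.15 psu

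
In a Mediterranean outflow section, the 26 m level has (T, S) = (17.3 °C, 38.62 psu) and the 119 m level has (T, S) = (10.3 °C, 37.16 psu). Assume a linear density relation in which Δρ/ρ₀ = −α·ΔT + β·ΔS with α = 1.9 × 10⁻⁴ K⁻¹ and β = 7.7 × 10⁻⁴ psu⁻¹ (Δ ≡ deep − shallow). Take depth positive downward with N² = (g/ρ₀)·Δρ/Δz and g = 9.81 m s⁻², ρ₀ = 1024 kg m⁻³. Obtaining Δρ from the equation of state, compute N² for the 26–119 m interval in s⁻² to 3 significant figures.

ΔT = -7.0 K, ΔS = -1.46 psu (deep − shallow).
Δρ/ρ₀ = −αΔT + βΔS = 1.33 × 10⁻³ − 1.1242 × 10⁻³ = 2.058 × 10⁻⁴, so Δρ ≈ 0.2107 kg m⁻³.
N² = (g/ρ₀)·Δρ/Δz = g·(Δρ/ρ₀)/Δz = 9.81 × 2.058 × 10⁻⁴ / 93 = 2.1709 × 10⁻⁵ s⁻² ≈ 2.17 × 10⁻⁵ s⁻².

2.17 × 10⁻⁵ s⁻²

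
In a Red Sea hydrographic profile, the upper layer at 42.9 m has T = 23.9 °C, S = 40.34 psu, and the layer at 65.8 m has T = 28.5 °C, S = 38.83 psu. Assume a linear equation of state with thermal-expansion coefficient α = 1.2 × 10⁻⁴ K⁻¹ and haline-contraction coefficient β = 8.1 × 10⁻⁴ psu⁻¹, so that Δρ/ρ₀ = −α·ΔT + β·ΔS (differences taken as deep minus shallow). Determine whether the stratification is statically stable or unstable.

ΔT = 28.5 − 23.9 = +4.6 K and ΔS = 38.83 − 40.34 = -1.51 psu (deep − shallow).
−αΔT = -5.52 × 10⁻⁴; βΔS = -1.2231 × 10⁻³; sum Δρ/ρ₀ = -1.7751 × 10⁻³.
Δρ/ρ₀ < 0, so Δρ < 0: deeper water is lighter → statically unstable; the column would overturn.

unstable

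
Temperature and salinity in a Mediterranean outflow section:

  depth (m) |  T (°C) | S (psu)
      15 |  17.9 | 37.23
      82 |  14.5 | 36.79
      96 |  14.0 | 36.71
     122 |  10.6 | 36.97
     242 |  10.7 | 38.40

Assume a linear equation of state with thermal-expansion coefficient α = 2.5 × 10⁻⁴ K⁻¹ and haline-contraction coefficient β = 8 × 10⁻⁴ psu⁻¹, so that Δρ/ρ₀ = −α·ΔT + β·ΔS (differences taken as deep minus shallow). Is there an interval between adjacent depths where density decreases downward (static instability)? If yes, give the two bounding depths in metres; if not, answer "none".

none

Evaluate Δρ/ρ₀ = −αΔT + βΔS across each adjacent pair:
  15–82 m: −αΔT+βΔS = −(2.5 × 10⁻⁴)(-3.4)+(8 × 10⁻⁴)(-0.44) = 5.0 × 10⁻⁴ → stable
  82–96 m: −αΔT+βΔS = −(2.5 × 10⁻⁴)(-0.5)+(8 × 10⁻⁴)(-0.08) = 6.1 × 10⁻⁵ → stable
  96–122 m: −αΔT+βΔS = −(2.5 × 10⁻⁴)(-3.4)+(8 × 10⁻⁴)(+0.26) = 1.1 × 10⁻³ → stable
  122–242 m: −αΔT+βΔS = −(2.5 × 10⁻⁴)(+0.1)+(8 × 10⁻⁴)(+1.43) = 1.1 × 10⁻³ → stable
Every interval has Δρ > 0: the column is stably stratified throughout.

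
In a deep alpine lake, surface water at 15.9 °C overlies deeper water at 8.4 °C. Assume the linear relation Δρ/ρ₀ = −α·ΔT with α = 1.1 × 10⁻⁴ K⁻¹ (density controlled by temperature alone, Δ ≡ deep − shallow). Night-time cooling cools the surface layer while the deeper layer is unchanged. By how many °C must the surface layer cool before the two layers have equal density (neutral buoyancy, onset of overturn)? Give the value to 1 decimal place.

With temperature the only control, equal density requires T_surf′ = T_deep.
T_surf′ = 8.4 °C.
Cooling required: 15.9 − 8.4 = 7.5 °C.

7.5 °C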